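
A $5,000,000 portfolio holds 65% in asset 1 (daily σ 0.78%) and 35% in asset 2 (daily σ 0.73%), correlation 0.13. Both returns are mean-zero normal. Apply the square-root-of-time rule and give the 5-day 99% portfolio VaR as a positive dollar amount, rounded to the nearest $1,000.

σ_p = √(0.65²·0.78² + 0.35²·0.73² + 2·0.13·0.65·0.35·0.78·0.73) = 0.597%.
σ_{5d} = 0.597% × √5 = 1.335%.
z(99%) = 2.326.
VaR = 2.326 × 1.335% = 3.105%; on $5,000,000 that is $155,250.

$155,000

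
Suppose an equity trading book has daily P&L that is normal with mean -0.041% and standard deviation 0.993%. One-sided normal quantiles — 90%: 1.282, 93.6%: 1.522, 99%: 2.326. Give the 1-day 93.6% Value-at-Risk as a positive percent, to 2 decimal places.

VaR = −μ + z·σ = −(-0.041%) + 1.522 × 0.993% = 1.552%.

1.55%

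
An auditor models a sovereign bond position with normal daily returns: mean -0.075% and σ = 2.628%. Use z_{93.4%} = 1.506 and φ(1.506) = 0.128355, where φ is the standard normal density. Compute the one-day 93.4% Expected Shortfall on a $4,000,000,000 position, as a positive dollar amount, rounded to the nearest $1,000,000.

$207,000,000

Tail multiplier: φ(z)/(1−α) = 0.128355 / 0.066 = 1.945.
ES = −(-0.075%) + 2.628% × 1.945 = 5.186%.
On $4,000,000,000: 0.05186 × $4,000,000,000 = $207,440,000.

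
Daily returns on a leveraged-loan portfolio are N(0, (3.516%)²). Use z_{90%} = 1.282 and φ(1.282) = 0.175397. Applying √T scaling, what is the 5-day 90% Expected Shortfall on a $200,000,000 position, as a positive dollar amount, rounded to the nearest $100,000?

$27,600,000

σ_{5d} = 3.516% × √5 = 7.862%.
ES multiplier = φ(z)/(1−α) = 0.175397/0.1 = 1.754.
ES = 7.862% × 1.754 = 13.790%; on $200,000,000: $27,580,000.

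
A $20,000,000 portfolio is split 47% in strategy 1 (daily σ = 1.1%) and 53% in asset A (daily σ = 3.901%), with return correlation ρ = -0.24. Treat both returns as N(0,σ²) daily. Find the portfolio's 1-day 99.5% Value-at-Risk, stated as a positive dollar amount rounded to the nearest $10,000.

$1,030,000

σ_p² = 0.47²·1.1² + 0.53²·3.901² + 2·-0.24·0.47·0.53·1.1·3.901 = 4.0289 (%²).
σ_p = √4.0289 = 2.007%.
At 99.5%, z = 2.576.
VaR = 2.576 × 2.007% = 5.170%; on $20,000,000 that is $1,034,000.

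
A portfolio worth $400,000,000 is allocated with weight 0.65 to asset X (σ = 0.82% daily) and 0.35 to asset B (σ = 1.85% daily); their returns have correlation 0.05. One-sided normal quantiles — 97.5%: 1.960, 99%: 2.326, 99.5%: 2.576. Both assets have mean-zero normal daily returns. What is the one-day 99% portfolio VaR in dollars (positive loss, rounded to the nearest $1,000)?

σ_p² = 0.65²·0.82² + 0.35²·1.85² + 2·0.05·0.65·0.35·0.82·1.85 = 0.7379 (%²).
σ_p = √0.7379 = 0.859%.
VaR = 2.326 × 0.859% = 1.998%; on $400,000,000 that is $7,992,000.

$7,992,000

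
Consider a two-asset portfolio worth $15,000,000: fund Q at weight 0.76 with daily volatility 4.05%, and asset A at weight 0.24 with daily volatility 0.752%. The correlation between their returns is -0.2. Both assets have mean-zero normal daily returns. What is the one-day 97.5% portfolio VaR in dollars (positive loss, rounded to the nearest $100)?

$895,800

σ_p² = 0.76²·4.05² + 0.24²·0.752² + 2·-0.2·0.76·0.24·4.05·0.752 = 9.2845 (%²).
σ_p = √9.2845 = 3.047%.
At 97.5%, z = 1.960.
VaR = 1.960 × 3.047% = 5.972%; on $15,000,000 that is $895,800.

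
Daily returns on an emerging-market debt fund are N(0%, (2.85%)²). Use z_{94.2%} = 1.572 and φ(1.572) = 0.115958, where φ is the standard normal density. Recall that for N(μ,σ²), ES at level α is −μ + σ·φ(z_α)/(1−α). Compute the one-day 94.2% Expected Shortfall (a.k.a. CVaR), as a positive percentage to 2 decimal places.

5.70%

Tail multiplier: φ(z)/(1−α) = 0.115958 / 0.058 = 1.999.
ES = 2.85% × 1.999 = 5.697%.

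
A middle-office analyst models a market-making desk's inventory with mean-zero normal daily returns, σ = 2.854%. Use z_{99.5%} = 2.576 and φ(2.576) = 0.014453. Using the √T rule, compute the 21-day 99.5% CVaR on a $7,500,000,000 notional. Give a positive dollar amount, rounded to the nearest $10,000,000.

σ_{21d} = 2.854% × √21 = 13.079%.
ES multiplier = φ(z)/(1−α) = 0.014453/0.005 = 2.891.
ES = 13.079% × 2.891 = 37.811%; on $7,500,000,000: $2,835,825,000.

$2,840,000,000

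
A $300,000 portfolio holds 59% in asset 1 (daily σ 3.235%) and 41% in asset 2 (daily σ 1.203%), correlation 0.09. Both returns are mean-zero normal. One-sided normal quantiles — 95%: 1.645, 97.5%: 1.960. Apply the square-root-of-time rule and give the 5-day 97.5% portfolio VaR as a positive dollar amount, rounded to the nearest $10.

$26,480

σ_p = √(0.59²·3.235² + 0.41²·1.203² + 2·0.09·0.59·0.41·3.235·1.203) = 2.014%.
σ_{5d} = 2.014% × √5 = 4.503%.
VaR = 1.960 × 4.503% = 8.826%; on $300,000 that is $26,478.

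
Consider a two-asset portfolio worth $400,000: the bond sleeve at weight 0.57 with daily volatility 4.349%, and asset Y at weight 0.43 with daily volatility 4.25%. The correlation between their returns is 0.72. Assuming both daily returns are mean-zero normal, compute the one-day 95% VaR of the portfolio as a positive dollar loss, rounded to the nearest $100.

$26,300

σ_p² = 0.57²·4.349² + 0.43²·4.25² + 2·0.72·0.57·0.43·4.349·4.25 = 16.0084 (%²).
σ_p = √16.0084 = 4.001%.
At 95%, z = 1.645.
VaR = 1.645 × 4.001% = 6.582%; on $400,000 that is $26,328.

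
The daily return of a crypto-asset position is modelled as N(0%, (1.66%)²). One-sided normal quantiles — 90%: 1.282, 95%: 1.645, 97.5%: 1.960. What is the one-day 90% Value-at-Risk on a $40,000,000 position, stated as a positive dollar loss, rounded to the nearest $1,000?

VaR = z·σ = 1.282 × 1.66% = 2.128%.
On $40,000,000: 0.02128 × $40,000,000 = $851,200.

$851,000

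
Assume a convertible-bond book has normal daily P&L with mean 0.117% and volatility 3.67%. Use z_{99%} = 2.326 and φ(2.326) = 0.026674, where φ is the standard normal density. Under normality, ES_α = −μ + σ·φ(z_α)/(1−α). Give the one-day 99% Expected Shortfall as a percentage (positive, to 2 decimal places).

9.67%

Tail multiplier: φ(z)/(1−α) = 0.026674 / 0.01 = 2.667.
ES = −(0.117%) + 3.67% × 2.667 = 9.671%.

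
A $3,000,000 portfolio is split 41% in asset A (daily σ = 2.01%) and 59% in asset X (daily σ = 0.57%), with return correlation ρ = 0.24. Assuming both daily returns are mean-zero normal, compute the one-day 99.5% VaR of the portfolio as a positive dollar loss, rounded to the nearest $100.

$74,300

σ_p² = 0.41²·2.01² + 0.59²·0.57² + 2·0.24·0.41·0.59·2.01·0.57 = 0.9253 (%²).
σ_p = √0.9253 = 0.962%.
At 99.5%, z = 2.576.
VaR = 2.576 × 0.962% = 2.478%; on $3,000,000 that is $74,340.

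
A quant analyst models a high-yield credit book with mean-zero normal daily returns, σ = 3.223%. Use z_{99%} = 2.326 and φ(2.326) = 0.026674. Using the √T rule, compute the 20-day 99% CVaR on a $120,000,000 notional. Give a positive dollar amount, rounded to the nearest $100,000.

$46,100,000

σ_{20d} = 3.223% × √20 = 14.414%.
ES multiplier = φ(z)/(1−α) = 0.026674/0.01 = 2.667.
ES = 14.414% × 2.667 = 38.442%; on $120,000,000: $46,130,400.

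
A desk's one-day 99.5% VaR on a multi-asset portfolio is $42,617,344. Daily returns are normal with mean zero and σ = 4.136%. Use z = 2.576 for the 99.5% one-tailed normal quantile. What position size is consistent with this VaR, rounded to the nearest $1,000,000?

$400,000,000

VaR as a fraction of value: z·σ = 2.576 × 4.136% = 10.6543%.
Position = $42,617,344 / 0.106543 = $400,000,000.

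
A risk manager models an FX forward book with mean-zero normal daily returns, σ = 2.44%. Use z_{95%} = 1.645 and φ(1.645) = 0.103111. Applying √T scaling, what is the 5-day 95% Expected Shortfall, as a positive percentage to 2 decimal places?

11.25%

σ_{5d} = 2.44% × √5 = 5.456%.
ES multiplier = φ(z)/(1−α) = 0.103111/0.05 = 2.062.
ES = 5.456% × 2.062 = 11.250%.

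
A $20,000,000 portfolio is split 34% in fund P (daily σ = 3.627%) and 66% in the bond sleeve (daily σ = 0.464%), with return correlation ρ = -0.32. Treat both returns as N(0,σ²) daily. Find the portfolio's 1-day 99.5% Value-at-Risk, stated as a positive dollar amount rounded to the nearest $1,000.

σ_p² = 0.34²·3.627² + 0.66²·0.464² + 2·-0.32·0.34·0.66·3.627·0.464 = 1.3728 (%²).
σ_p = √1.3728 = 1.172%.
At 99.5%, z = 2.576.
VaR = 2.576 × 1.172% = 3.019%; on $20,000,000 that is $603,800.

$604,000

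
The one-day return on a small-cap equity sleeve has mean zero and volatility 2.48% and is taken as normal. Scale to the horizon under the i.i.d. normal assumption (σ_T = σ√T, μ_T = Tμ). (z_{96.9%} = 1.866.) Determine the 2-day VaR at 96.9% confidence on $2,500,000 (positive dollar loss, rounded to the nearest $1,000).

$164,000

σ_{2d} = 2.48% × √2 = 3.507%.
VaR = 1.866 × 3.507% = 6.544%.
On $2,500,000: 0.06544 × $2,500,000 = $163,600.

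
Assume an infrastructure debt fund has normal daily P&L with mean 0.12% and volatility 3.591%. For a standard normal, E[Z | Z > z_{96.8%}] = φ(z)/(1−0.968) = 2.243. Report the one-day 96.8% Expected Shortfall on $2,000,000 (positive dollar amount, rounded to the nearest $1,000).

ES = −(0.12%) + 3.591% × 2.243 = 7.935%.
On $2,000,000: 0.07935 × $2,000,000 = $158,700.

$159,000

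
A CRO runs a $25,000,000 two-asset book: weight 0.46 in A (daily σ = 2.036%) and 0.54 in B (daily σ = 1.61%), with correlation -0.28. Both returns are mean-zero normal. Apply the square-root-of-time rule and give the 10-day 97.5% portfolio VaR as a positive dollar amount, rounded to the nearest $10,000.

$1,680,000

σ_p = √(0.46²·2.036² + 0.54²·1.61² + 2·-0.28·0.46·0.54·2.036·1.61) = 1.085%.
σ_{10d} = 1.085% × √10 = 3.431%.
z(97.5%) = 1.960.
VaR = 1.960 × 3.431% = 6.725%; on $25,000,000 that is $1,681,250.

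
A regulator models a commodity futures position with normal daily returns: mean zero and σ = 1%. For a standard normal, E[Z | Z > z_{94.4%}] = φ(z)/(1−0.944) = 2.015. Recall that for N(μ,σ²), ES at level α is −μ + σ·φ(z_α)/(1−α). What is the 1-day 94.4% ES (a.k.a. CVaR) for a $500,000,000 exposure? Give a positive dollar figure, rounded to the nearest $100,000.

ES = 1% × 2.015 = 2.015%.
On $500,000,000: 0.02015 × $500,000,000 = $10,075,000.

$10,100,000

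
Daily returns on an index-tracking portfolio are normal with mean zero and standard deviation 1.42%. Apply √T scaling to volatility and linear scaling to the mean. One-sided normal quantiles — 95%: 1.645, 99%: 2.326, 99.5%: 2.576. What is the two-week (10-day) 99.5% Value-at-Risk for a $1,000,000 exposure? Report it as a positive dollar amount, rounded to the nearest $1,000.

$116,000

σ_{10d} = 1.42% × √10 = 4.490%.
VaR = 2.576 × 4.490% = 11.566%.
On $1,000,000: 0.11566 × $1,000,000 = $115,660.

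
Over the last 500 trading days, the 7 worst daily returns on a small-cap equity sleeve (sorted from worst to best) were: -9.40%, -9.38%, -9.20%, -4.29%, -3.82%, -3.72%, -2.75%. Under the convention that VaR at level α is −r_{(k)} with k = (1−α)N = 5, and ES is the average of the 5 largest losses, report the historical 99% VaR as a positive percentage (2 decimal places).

3.82%

k = 5; the 5th lowest return is -3.82%, so VaR = 3.82%.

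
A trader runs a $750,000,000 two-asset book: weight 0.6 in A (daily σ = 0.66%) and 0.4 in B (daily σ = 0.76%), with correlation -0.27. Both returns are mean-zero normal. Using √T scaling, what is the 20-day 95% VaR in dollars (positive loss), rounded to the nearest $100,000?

$23,700,000

σ_p = √(0.6²·0.66² + 0.4²·0.76² + 2·-0.27·0.6·0.4·0.66·0.76) = 0.429%.
σ_{20d} = 0.429% × √20 = 1.919%.
z(95%) = 1.645.
VaR = 1.645 × 1.919% = 3.157%; on $750,000,000 that is $23,677,500.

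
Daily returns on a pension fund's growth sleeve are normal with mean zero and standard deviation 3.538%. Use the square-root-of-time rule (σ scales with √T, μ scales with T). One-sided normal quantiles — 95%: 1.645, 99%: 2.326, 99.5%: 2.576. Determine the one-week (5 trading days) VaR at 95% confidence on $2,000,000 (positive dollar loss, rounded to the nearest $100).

$260,300

σ_{5d} = 3.538% × √5 = 7.911%.
VaR = 1.645 × 7.911% = 13.014%.
On $2,000,000: 0.13014 × $2,000,000 = $260,280.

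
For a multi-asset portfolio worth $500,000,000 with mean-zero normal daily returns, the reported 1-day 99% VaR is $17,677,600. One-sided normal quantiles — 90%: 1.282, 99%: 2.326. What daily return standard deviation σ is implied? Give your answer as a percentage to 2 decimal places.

VaR as a fraction: $17,677,600 / $500,000,000 = 3.536%.
σ = VaR / z = 3.536% / 2.326 = 1.520%.

1.52%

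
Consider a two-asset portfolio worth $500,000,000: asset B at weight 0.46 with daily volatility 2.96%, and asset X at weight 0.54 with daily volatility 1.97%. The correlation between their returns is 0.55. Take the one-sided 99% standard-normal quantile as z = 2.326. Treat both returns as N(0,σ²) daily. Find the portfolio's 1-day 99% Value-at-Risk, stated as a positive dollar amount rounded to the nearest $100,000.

σ_p² = 0.46²·2.96² + 0.54²·1.97² + 2·0.55·0.46·0.54·2.96·1.97 = 4.5789 (%²).
σ_p = √4.5789 = 2.140%.
VaR = 2.326 × 2.140% = 4.978%; on $500,000,000 that is $24,890,000.

$24,900,000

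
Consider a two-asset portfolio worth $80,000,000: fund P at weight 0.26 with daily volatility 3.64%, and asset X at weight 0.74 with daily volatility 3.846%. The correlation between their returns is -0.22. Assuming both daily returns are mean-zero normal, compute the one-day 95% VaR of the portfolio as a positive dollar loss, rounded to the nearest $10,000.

σ_p² = 0.26²·3.64² + 0.74²·3.846² + 2·-0.22·0.26·0.74·3.64·3.846 = 7.8105 (%²).
σ_p = √7.8105 = 2.795%.
At 95%, z = 1.645.
VaR = 1.645 × 2.795% = 4.598%; on $80,000,000 that is $3,678,400.

$3,680,000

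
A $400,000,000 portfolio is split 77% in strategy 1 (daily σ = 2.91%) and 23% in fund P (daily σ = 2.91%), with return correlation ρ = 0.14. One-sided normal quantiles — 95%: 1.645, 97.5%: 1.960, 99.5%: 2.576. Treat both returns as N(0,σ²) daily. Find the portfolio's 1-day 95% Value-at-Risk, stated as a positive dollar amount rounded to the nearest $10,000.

σ_p² = 0.77²·2.91² + 0.23²·2.91² + 2·0.14·0.77·0.23·2.91·2.91 = 5.8886 (%²).
σ_p = √5.8886 = 2.427%.
VaR = 1.645 × 2.427% = 3.992%; on $400,000,000 that is $15,968,000.

$15,970,000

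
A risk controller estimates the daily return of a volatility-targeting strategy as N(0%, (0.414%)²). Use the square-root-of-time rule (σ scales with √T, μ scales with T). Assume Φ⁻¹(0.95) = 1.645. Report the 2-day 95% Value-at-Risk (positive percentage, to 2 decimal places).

σ_{2d} = 0.414% × √2 = 0.585%.
VaR = 1.645 × 0.585% = 0.962%.

0.96%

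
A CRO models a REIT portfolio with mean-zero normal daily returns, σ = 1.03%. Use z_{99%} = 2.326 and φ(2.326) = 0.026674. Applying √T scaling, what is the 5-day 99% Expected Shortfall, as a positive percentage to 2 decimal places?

6.14%

σ_{5d} = 1.03% × √5 = 2.303%.
ES multiplier = φ(z)/(1−α) = 0.026674/0.01 = 2.667.
ES = 2.303% × 2.667 = 6.142%.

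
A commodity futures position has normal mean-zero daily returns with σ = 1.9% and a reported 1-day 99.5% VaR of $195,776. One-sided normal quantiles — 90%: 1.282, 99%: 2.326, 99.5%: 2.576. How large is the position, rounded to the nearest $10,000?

$4,000,000

VaR as a fraction of value: z·σ = 2.576 × 1.9% = 4.8944%.
Position = $195,776 / 0.048944 = $4,000,000.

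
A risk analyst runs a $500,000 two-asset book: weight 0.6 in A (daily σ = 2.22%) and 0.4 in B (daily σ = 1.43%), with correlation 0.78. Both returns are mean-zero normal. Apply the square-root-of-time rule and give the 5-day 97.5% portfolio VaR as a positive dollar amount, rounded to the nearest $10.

$39,750

σ_p = √(0.6²·2.22² + 0.4²·1.43² + 2·0.78·0.6·0.4·2.22·1.43) = 1.814%.
σ_{5d} = 1.814% × √5 = 4.056%.
z(97.5%) = 1.960.
VaR = 1.960 × 4.056% = 7.950%; on $500,000 that is $39,750.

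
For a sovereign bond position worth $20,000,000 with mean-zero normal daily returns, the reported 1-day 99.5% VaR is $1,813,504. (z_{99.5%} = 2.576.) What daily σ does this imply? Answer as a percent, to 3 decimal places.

3.520%

VaR as a fraction: $1,813,504 / $20,000,000 = 9.068%.
σ = VaR / z = 9.068% / 2.576 = 3.520%.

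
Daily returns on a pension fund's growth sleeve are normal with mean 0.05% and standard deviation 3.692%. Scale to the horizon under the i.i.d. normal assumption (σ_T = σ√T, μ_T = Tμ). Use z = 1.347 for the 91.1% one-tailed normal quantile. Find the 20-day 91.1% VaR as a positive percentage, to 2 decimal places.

21.24%

σ_{20d} = 3.692% × √20 = 16.511%; μ_{20d} = 20 × 0.05% = 1.000%.
VaR = −(1.000%) + 1.347 × 16.511% = 21.240%.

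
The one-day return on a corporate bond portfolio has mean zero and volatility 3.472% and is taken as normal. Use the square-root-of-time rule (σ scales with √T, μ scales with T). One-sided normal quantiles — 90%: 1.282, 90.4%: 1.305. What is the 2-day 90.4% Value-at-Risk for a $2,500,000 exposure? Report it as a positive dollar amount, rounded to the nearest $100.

$160,200

σ_{2d} = 3.472% × √2 = 4.910%.
VaR = 1.305 × 4.910% = 6.408%.
On $2,500,000: 0.06408 × $2,500,000 = $160,200.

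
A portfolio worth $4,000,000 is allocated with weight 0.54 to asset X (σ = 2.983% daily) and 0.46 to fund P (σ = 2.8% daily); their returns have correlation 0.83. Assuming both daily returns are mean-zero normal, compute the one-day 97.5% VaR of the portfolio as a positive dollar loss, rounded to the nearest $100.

σ_p² = 0.54²·2.983² + 0.46²·2.8² + 2·0.83·0.54·0.46·2.983·2.8 = 7.6977 (%²).
σ_p = √7.6977 = 2.774%.
At 97.5%, z = 1.960.
VaR = 1.960 × 2.774% = 5.437%; on $4,000,000 that is $217,480.

$217,500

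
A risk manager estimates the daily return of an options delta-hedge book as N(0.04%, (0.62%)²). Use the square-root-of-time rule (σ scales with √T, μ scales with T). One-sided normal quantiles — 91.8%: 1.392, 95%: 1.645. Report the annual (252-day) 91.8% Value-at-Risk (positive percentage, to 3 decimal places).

3.620%

σ_{252d} = 0.62% × √252 = 9.842%; μ_{252d} = 252 × 0.04% = 10.080%.
VaR = −(10.080%) + 1.392 × 9.842% = 3.620%.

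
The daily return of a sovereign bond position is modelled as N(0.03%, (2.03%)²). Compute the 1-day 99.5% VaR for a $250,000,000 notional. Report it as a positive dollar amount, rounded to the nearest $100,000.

$13,000,000

At 99.5% one-sided, z = 2.576.
VaR = −μ + z·σ = −(0.03%) + 2.576 × 2.03% = 5.199%.
On $250,000,000: 0.05199 × $250,000,000 = $12,997,500.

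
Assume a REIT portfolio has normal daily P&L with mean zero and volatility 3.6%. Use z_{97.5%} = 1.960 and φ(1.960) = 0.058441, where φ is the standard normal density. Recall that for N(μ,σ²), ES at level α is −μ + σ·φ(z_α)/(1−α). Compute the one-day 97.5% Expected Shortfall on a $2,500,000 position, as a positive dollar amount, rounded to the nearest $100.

$210,400

Tail multiplier: φ(z)/(1−α) = 0.058441 / 0.025 = 2.338.
ES = 3.6% × 2.338 = 8.417%.
On $2,500,000: 0.08417 × $2,500,000 = $210,425.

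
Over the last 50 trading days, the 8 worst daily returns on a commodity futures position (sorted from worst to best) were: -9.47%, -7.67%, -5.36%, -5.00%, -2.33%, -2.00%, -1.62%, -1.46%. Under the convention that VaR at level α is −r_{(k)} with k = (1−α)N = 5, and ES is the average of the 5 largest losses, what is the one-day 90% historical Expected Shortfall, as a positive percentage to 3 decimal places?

The 5 worst returns sum to -29.83%.
ES = −(-29.83%) / 5 = 5.966%.

5.966%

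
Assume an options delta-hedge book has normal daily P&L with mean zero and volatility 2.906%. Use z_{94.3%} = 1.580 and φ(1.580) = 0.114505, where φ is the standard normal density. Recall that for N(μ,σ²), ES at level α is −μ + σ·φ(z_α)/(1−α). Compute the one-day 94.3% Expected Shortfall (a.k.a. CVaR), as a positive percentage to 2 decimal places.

5.84%

Tail multiplier: φ(z)/(1−α) = 0.114505 / 0.057 = 2.009.
ES = 2.906% × 2.009 = 5.838%.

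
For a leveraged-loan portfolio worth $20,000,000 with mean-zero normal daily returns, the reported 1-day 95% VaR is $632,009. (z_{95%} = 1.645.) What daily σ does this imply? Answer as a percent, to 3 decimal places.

1.921%

VaR as a fraction: $632,009 / $20,000,000 = 3.160%.
σ = VaR / z = 3.160% / 1.645 = 1.921%.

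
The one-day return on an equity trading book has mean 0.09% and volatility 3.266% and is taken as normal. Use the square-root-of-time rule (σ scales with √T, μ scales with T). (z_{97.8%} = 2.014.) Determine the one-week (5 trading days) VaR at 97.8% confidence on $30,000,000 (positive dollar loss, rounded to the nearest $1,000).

σ_{5d} = 3.266% × √5 = 7.303%; μ_{5d} = 5 × 0.09% = 0.450%.
VaR = −(0.450%) + 2.014 × 7.303% = 14.258%.
On $30,000,000: 0.14258 × $30,000,000 = $4,277,400.

$4,277,000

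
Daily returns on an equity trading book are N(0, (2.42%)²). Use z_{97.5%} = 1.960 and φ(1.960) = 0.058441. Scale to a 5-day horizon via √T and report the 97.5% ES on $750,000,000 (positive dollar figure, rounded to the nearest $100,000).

$94,900,000

σ_{5d} = 2.42% × √5 = 5.411%.
ES multiplier = φ(z)/(1−α) = 0.058441/0.025 = 2.338.
ES = 5.411% × 2.338 = 12.651%; on $750,000,000: $94,882,500.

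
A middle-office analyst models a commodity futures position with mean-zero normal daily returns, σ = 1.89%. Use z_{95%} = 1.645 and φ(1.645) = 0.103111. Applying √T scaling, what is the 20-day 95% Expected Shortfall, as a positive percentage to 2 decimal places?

σ_{20d} = 1.89% × √20 = 8.452%.
ES multiplier = φ(z)/(1−α) = 0.103111/0.05 = 2.062.
ES = 8.452% × 2.062 = 17.428%.

17.43%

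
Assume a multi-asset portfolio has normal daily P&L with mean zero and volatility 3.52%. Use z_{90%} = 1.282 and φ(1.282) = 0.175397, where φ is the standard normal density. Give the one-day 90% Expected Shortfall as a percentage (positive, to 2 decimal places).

Tail multiplier: φ(z)/(1−α) = 0.175397 / 0.1 = 1.754.
ES = 3.52% × 1.754 = 6.174%.

6.17%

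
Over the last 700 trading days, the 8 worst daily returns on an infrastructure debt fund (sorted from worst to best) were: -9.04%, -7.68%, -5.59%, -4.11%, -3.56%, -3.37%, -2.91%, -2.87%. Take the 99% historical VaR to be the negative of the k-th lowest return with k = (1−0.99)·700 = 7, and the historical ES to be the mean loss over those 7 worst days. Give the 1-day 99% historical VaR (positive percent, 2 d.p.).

k = 7; the 7th lowest return is -2.91%, so VaR = 2.91%.

2.91%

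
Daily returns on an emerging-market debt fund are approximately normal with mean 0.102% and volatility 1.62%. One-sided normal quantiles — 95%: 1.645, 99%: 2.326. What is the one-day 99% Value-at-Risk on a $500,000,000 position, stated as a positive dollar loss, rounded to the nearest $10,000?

VaR = −μ + z·σ = −(0.102%) + 2.326 × 1.62% = 3.666%.
On $500,000,000: 0.03666 × $500,000,000 = $18,330,000.

$18,330,000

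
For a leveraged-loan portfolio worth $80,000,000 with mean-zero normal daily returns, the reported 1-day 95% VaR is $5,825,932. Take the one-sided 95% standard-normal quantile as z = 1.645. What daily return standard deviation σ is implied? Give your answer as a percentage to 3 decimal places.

4.427%

VaR as a fraction: $5,825,932 / $80,000,000 = 7.282%.
σ = VaR / z = 7.282% / 1.645 = 4.427%.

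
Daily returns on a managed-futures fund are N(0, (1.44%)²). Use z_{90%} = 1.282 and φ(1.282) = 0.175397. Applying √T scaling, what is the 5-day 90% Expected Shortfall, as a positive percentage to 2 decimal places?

σ_{5d} = 1.44% × √5 = 3.220%.
ES multiplier = φ(z)/(1−α) = 0.175397/0.1 = 1.754.
ES = 3.220% × 1.754 = 5.648%.

5.65%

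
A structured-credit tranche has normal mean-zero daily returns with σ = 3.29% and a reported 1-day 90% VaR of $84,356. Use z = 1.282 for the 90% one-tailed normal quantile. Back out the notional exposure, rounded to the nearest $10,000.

VaR as a fraction of value: z·σ = 1.282 × 3.29% = 4.21778%.
Position = $84,356 / 0.0421778 = $2,000,009.

$2,000,000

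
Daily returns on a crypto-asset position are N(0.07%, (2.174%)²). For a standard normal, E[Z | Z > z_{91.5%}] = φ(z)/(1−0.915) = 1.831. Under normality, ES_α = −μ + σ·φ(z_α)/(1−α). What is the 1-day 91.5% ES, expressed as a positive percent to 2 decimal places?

ES = −(0.07%) + 2.174% × 1.831 = 3.911%.

3.91%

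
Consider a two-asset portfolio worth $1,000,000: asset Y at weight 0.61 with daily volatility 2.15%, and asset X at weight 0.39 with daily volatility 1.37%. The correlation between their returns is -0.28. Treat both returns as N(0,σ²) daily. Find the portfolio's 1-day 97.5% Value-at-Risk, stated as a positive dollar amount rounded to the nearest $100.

σ_p² = 0.61²·2.15² + 0.39²·1.37² + 2·-0.28·0.61·0.39·2.15·1.37 = 1.6131 (%²).
σ_p = √1.6131 = 1.270%.
At 97.5%, z = 1.960.
VaR = 1.960 × 1.270% = 2.489%; on $1,000,000 that is $24,890.

$24,900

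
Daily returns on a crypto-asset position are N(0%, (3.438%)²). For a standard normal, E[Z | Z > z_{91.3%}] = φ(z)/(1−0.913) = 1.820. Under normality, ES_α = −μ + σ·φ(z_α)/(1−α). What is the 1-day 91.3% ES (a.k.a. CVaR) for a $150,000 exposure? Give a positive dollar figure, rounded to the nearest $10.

$9,390

ES = 3.438% × 1.820 = 6.257%.
On $150,000: 0.06257 × $150,000 = $9,386.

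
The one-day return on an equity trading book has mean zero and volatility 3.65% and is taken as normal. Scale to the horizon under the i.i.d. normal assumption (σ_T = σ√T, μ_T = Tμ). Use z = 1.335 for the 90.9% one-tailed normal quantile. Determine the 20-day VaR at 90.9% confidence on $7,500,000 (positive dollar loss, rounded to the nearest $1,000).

$1,634,000

σ_{20d} = 3.65% × √20 = 16.323%.
VaR = 1.335 × 16.323% = 21.791%.
On $7,500,000: 0.21791 × $7,500,000 = $1,634,325.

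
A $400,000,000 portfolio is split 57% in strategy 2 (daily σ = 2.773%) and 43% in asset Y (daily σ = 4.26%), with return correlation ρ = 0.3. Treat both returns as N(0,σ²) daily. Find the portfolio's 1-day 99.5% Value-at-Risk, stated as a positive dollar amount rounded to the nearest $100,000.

σ_p² = 0.57²·2.773² + 0.43²·4.26² + 2·0.3·0.57·0.43·2.773·4.26 = 7.5910 (%²).
σ_p = √7.5910 = 2.755%.
At 99.5%, z = 2.576.
VaR = 2.576 × 2.755% = 7.097%; on $400,000,000 that is $28,388,000.

$28,400,000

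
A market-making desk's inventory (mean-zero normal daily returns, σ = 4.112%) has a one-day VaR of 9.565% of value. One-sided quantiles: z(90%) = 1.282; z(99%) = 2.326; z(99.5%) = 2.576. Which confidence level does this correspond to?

99%

Implied z = VaR/σ = 9.565 / 4.112 = 2.326.
This matches z(99%) = 2.326.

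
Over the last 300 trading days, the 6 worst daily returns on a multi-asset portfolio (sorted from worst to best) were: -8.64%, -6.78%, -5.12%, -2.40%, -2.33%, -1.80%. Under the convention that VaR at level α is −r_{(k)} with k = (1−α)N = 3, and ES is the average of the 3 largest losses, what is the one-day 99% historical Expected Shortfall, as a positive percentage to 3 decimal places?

The 3 worst returns sum to -20.54%.
ES = −(-20.54%) / 3 = 6.8466…% ≈ 6.847%.

6.847%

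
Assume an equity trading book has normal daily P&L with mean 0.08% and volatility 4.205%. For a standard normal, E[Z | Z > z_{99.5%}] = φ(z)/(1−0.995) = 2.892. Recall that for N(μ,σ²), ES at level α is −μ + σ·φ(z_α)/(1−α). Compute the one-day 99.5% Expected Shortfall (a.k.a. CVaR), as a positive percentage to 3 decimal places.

12.081%

ES = −(0.08%) + 4.205% × 2.892 = 12.081%.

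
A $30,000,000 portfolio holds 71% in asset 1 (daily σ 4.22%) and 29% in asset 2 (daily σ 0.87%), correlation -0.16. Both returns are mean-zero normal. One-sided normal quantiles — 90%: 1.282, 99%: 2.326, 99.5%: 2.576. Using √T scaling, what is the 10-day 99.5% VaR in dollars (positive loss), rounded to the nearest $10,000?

$7,250,000

σ_p = √(0.71²·4.22² + 0.29²·0.87² + 2·-0.16·0.71·0.29·4.22·0.87) = 2.966%.
σ_{10d} = 2.966% × √10 = 9.379%.
VaR = 2.576 × 9.379% = 24.160%; on $30,000,000 that is $7,248,000.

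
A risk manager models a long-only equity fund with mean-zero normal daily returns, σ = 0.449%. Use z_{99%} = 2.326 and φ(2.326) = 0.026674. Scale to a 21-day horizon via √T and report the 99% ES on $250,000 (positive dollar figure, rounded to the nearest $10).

σ_{21d} = 0.449% × √21 = 2.058%.
ES multiplier = φ(z)/(1−α) = 0.026674/0.01 = 2.667.
ES = 2.058% × 2.667 = 5.489%; on $250,000: $13,722.

$13,720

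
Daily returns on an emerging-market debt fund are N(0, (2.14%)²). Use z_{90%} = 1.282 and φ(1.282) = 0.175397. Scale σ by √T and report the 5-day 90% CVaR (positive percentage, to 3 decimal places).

σ_{5d} = 2.14% × √5 = 4.785%.
ES multiplier = φ(z)/(1−α) = 0.175397/0.1 = 1.754.
ES = 4.785% × 1.754 = 8.393%.

8.393%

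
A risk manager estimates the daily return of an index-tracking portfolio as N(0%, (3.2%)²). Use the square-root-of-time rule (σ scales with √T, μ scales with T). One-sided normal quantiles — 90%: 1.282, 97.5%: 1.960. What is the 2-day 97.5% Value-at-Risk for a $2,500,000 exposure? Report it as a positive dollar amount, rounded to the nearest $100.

σ_{2d} = 3.2% × √2 = 4.525%.
VaR = 1.960 × 4.525% = 8.869%.
On $2,500,000: 0.08869 × $2,500,000 = $221,725.

$221,700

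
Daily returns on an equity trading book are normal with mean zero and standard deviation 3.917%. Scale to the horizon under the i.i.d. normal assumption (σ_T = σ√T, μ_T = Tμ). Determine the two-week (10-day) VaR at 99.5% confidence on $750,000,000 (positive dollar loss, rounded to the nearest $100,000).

At 99.5%, z = 2.576.
σ_{10d} = 3.917% × √10 = 12.387%.
VaR = 2.576 × 12.387% = 31.909%.
On $750,000,000: 0.31909 × $750,000,000 = $239,317,500.

$239,300,000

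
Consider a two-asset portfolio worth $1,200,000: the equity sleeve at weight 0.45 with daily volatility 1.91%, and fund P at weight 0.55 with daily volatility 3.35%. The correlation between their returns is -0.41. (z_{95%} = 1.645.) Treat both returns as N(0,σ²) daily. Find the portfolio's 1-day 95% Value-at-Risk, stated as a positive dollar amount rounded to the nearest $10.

σ_p² = 0.45²·1.91² + 0.55²·3.35² + 2·-0.41·0.45·0.55·1.91·3.35 = 2.8350 (%²).
σ_p = √2.8350 = 1.684%.
VaR = 1.645 × 1.684% = 2.770%; on $1,200,000 that is $33,240.

$33,240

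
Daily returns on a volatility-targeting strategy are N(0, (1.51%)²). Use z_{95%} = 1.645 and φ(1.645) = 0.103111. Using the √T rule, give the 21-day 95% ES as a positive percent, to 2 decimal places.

14.27%

σ_{21d} = 1.51% × √21 = 6.920%.
ES multiplier = φ(z)/(1−α) = 0.103111/0.05 = 2.062.
ES = 6.920% × 2.062 = 14.269%.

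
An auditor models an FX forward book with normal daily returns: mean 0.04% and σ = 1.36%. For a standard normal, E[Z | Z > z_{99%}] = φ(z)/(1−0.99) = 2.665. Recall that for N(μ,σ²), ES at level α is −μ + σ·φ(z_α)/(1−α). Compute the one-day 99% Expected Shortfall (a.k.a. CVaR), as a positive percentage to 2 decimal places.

3.58%

ES = −(0.04%) + 1.36% × 2.665 = 3.584%.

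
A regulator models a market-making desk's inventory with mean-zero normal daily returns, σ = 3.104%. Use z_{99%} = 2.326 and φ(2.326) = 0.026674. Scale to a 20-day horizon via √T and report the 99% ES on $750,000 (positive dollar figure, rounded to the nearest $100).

σ_{20d} = 3.104% × √20 = 13.882%.
ES multiplier = φ(z)/(1−α) = 0.026674/0.01 = 2.667.
ES = 13.882% × 2.667 = 37.023%; on $750,000: $277,673.

$277,700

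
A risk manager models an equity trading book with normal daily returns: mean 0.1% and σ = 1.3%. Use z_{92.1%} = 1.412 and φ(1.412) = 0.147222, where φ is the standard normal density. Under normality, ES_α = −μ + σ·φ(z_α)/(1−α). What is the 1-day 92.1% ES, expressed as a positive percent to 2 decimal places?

2.32%

Tail multiplier: φ(z)/(1−α) = 0.147222 / 0.079 = 1.864.
ES = −(0.1%) + 1.3% × 1.864 = 2.323%.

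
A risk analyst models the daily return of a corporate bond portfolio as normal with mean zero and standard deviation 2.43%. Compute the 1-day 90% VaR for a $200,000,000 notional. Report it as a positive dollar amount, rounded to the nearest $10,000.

$6,230,000

At 90% one-sided, z = 1.282.
VaR = z·σ = 1.282 × 2.43% = 3.115%.
On $200,000,000: 0.03115 × $200,000,000 = $6,230,000.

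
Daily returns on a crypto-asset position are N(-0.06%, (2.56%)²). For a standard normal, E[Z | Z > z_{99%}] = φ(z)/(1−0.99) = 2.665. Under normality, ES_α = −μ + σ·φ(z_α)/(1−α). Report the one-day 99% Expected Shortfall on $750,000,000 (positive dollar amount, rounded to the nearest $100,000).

$51,600,000

ES = −(-0.06%) + 2.56% × 2.665 = 6.882%.
On $750,000,000: 0.06882 × $750,000,000 = $51,615,000.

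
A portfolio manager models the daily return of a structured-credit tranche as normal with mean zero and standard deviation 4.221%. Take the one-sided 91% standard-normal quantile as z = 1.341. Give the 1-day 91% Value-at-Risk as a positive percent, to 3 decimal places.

5.660%

VaR = z·σ = 1.341 × 4.221% = 5.660%.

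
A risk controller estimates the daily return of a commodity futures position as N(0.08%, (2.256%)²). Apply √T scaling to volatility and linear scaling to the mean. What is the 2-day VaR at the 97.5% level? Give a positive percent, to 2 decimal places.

At 97.5%, z = 1.960.
σ_{2d} = 2.256% × √2 = 3.190%; μ_{2d} = 2 × 0.08% = 0.160%.
VaR = −(0.160%) + 1.960 × 3.190% = 6.092%.

6.09%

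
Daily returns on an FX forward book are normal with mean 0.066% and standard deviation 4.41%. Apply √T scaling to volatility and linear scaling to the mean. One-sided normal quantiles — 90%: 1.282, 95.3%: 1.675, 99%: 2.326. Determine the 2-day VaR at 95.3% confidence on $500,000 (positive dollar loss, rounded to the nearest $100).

$51,600

σ_{2d} = 4.41% × √2 = 6.237%; μ_{2d} = 2 × 0.066% = 0.132%.
VaR = −(0.132%) + 1.675 × 6.237% = 10.315%.
On $500,000: 0.10315 × $500,000 = $51,575.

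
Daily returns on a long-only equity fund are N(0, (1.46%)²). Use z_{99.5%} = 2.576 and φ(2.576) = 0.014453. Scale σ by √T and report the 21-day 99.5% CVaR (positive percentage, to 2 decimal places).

19.34%

σ_{21d} = 1.46% × √21 = 6.691%.
ES multiplier = φ(z)/(1−α) = 0.014453/0.005 = 2.891.
ES = 6.691% × 2.891 = 19.344%.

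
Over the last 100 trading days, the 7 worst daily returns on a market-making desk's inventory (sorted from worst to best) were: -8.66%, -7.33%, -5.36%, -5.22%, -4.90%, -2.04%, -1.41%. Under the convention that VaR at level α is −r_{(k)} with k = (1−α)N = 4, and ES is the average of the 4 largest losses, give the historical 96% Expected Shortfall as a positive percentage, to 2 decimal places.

6.64%

The 4 worst returns sum to -26.57%.
ES = −(-26.57%) / 4 = 6.6425% ≈ 6.64%.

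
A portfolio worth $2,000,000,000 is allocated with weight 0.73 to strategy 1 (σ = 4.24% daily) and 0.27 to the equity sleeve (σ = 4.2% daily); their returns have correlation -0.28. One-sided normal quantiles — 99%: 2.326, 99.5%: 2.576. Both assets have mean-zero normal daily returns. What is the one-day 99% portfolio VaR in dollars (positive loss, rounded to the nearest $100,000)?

$138,800,000

σ_p² = 0.73²·4.24² + 0.27²·4.2² + 2·-0.28·0.73·0.27·4.24·4.2 = 8.9006 (%²).
σ_p = √8.9006 = 2.983%.
VaR = 2.326 × 2.983% = 6.938%; on $2,000,000,000 that is $138,760,000.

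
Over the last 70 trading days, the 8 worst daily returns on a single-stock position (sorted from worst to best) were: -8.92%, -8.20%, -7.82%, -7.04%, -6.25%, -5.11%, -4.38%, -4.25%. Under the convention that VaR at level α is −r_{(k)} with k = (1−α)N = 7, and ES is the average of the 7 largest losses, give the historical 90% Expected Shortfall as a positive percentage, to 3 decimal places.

6.817%

The 7 worst returns sum to -47.72%.
ES = −(-47.72%) / 7 = 6.8171…% ≈ 6.817%.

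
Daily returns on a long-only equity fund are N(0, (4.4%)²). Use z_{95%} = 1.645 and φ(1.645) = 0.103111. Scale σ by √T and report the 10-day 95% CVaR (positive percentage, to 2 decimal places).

28.69%

σ_{10d} = 4.4% × √10 = 13.914%.
ES multiplier = φ(z)/(1−α) = 0.103111/0.05 = 2.062.
ES = 13.914% × 2.062 = 28.691%.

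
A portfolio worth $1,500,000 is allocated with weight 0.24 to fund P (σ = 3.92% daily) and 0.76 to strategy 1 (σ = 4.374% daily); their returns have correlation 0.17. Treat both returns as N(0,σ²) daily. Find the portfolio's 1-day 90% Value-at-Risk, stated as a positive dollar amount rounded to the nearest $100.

σ_p² = 0.24²·3.92² + 0.76²·4.374² + 2·0.17·0.24·0.76·3.92·4.374 = 12.9990 (%²).
σ_p = √12.9990 = 3.605%.
At 90%, z = 1.282.
VaR = 1.282 × 3.605% = 4.622%; on $1,500,000 that is $69,330.

$69,300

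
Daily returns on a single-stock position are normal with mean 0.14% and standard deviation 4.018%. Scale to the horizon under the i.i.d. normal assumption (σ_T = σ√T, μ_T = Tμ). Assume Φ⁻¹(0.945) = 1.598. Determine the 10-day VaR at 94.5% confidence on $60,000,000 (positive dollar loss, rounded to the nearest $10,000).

σ_{10d} = 4.018% × √10 = 12.706%; μ_{10d} = 10 × 0.14% = 1.400%.
VaR = −(1.400%) + 1.598 × 12.706% = 18.904%.
On $60,000,000: 0.18904 × $60,000,000 = $11,342,400.

$11,340,000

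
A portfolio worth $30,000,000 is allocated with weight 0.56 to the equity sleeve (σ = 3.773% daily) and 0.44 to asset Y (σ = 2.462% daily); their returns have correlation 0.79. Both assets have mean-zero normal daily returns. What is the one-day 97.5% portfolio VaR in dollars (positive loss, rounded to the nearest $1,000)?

$1,789,000

σ_p² = 0.56²·3.773² + 0.44²·2.462² + 2·0.79·0.56·0.44·3.773·2.462 = 9.2541 (%²).
σ_p = √9.2541 = 3.042%.
At 97.5%, z = 1.960.
VaR = 1.960 × 3.042% = 5.962%; on $30,000,000 that is $1,788,600.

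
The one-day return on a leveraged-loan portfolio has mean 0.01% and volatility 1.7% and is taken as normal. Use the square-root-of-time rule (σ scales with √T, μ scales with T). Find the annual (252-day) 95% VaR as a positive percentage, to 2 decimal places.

At 95%, z = 1.645.
σ_{252d} = 1.7% × √252 = 26.987%; μ_{252d} = 252 × 0.01% = 2.520%.
VaR = −(2.520%) + 1.645 × 26.987% = 41.874%.

41.87%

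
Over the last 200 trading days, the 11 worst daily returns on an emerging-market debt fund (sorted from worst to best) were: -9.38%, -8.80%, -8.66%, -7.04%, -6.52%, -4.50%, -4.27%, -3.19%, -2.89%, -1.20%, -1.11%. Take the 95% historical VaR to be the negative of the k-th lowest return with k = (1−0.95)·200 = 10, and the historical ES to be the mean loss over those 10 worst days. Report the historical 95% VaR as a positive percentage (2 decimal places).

1.20%

k = 10; the 10th lowest return is -1.20%, so VaR = 1.20%.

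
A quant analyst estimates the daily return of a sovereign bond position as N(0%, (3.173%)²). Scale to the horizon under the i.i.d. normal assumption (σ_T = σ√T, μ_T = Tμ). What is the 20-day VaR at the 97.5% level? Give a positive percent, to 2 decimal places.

27.81%

At 97.5%, z = 1.960.
σ_{20d} = 3.173% × √20 = 14.190%.
VaR = 1.960 × 14.190% = 27.812%.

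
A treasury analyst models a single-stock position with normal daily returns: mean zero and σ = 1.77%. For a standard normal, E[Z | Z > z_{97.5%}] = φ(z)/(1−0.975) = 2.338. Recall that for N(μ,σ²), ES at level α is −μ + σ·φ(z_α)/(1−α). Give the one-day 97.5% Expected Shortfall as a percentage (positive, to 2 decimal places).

4.14%

ES = 1.77% × 2.338 = 4.138%.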